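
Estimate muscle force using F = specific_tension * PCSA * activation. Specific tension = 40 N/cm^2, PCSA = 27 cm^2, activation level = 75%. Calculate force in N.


F = sigma * PCSA * activation
F = 40 * 27 * 0.75
F = 810 N


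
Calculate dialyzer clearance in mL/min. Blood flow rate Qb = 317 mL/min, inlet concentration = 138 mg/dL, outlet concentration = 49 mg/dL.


K = Qb * (Cb_in - Cb_out) / Cb_in
K = 317 * (138 - 49) / 138
K = 204.4 mL/min


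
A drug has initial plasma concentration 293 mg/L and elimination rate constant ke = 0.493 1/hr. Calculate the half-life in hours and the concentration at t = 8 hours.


t_half = ln(2) / ke = 0.693147 / 0.493 = 1.406 hr
C(t) = C0 * exp(-ke*t) = 293 * exp(-0.493*8)
C(8) = 5.676 mg/L


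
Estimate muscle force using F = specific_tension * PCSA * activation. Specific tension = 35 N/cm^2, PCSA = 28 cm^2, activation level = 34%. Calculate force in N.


F = sigma * PCSA * activation
F = 35 * 28 * 0.34
F = 333.2 N


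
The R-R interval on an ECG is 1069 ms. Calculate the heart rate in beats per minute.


HR = 60 / RR_interval(s)
RR = 1069 ms = 1.069 s
HR = 60 / 1.069 = 56.13 bpm


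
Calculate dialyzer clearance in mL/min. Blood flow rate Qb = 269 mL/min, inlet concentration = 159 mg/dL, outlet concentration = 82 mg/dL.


K = Qb * (Cb_in - Cb_out) / Cb_in
K = 269 * (159 - 82) / 159
K = 130.3 mL/min


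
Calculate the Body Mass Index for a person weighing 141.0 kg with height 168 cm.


BMI = weight / height^2
height = 168 cm = 1.68 m
BMI = 141.0 / 1.68^2
BMI = 49.96 kg/m^2


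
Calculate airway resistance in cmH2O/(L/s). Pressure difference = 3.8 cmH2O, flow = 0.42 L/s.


R = dP / flow
R = 3.8 / 0.42
R = 9.048 cmH2O/(L/s)


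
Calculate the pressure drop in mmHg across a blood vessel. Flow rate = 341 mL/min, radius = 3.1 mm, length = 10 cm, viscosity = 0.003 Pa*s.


dP = 8*mu*L*Q / (pi*r^4)
Q = 341 mL/min = 5.68333e-06 m^3/s
dP = 47.0129 Pa = 47.0129 / 133.322 mmHg = 0.3526 mmHg


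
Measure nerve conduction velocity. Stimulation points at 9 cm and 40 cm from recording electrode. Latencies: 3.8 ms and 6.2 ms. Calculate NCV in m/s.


Distance = (40 - 9) / 100 = 0.31 m
dt = (6.2 - 3.8) / 1000 = 0.0024 s
NCV = dist / dt = 129.2 m/s


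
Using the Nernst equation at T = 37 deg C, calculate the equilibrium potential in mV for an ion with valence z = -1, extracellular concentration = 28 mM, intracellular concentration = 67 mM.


E = (RT/(zF)) * ln(C_out/C_in)
T = 37 + 273.15 = 310.15 K
E = (8.314 * 310.15 / (-1 * 96485)) * ln(28/67)
E = 23.32 mV


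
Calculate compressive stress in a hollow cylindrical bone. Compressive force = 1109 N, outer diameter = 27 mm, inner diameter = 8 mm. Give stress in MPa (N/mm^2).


A = pi*(r_o^2 - r_i^2)
r_o = 13.5 mm, r_i = 4 mm
A = 522.29 mm^2
sigma = F/A = 1109 / 522.29
sigma = 2.123 MPa


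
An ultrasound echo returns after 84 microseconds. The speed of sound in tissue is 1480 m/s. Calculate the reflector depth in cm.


depth = c * t / 2
t = 84 us = 8.4000e-05 s
depth = 1480 * 8.4000e-05 / 2
depth = 0.06216 m = 6.216 cm


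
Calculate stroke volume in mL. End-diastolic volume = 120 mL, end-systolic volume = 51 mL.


SV = EDV - ESV
SV = 120 - 51
SV = 69 mL


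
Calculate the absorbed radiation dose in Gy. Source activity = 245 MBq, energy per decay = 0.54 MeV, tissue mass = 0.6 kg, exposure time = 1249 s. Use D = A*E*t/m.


A = 245 MBq = 2.4500e+08 Bq
E = 0.54 MeV = 8.6508e-14 J
D = A*E*t/m = 2.4500e+08*8.6508e-14*1249/0.6
D = 0.04412 Gy


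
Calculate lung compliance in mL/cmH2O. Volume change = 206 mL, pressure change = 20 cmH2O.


C = dV / dP
C = 206 / 20
C = 10.3 mL/cmH2O


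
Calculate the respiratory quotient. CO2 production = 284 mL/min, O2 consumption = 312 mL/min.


RQ = VCO2 / VO2
RQ = 284 / 312
RQ = 0.9103


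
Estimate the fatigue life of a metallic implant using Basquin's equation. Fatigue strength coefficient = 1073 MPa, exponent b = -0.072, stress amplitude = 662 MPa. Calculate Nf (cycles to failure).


sigma_a = sigma_f' * (2Nf)^b
2Nf = (sigma_a/sigma_f')^(1/b)
2Nf = (662/1073)^(1/-0.072)
2Nf = 818.61485
Nf = 409.3


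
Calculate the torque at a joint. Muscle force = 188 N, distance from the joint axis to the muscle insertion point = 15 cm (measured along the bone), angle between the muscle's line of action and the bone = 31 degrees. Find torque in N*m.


Torque = F * d * sin(theta)   (moment arm = d*sin(theta))
d = 15 cm = 0.15 m
Torque = 188 * 0.15 * sin(31)
Torque = 14.52 N*m


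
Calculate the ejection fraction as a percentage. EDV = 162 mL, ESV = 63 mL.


SV = EDV - ESV = 162 - 63 = 99 mL
EF = SV/EDV * 100 = 99/162 * 100
EF = 61.11%


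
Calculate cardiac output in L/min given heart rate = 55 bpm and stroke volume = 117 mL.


CO = HR * SV
CO = 55 * 117 / 1000
CO = 6.435 L/min


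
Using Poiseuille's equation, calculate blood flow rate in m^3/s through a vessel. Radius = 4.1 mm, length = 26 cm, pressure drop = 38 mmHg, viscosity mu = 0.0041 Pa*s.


Q = pi*r^4*dP / (8*mu*L)
r = 0.0041 m, L = 0.26 m
dP = 38 mmHg = 5066.236 Pa
Q = 5.2738e-04 m^3/s


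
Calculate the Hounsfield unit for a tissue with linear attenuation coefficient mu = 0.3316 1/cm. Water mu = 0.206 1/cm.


HU = ((mu_tissue - mu_water) / mu_water) * 1000
HU = ((0.3316 - 0.206) / 0.206) * 1000
HU = 609.7


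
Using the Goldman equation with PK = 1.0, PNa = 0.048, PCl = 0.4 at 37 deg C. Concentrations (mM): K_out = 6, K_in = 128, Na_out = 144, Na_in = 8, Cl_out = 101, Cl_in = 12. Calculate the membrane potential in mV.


Vm = (RT/F)*ln((PK*Ko + PNa*Nao + PCl*Cli)/(PK*Ki + PNa*Nai + PCl*Clo))
Numer = 17.712, Denom = 168.784
Vm = -60.25 mV


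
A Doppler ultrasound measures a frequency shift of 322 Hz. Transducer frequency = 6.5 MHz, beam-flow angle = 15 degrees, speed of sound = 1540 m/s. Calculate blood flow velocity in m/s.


v = fd * c / (2 * f0 * cos(theta))
v = 322 * 1540 / (2 * 6.5000e+06 * cos(15))
v = 0.03949 m/s


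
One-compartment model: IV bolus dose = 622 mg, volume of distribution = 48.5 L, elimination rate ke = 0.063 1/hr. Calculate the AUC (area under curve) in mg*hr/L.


C0 = Dose/Vd = 622/48.5 = 12.8247 mg/L
AUC = C0/ke = 12.8247/0.063
AUC = 203.6 mg*hr/L


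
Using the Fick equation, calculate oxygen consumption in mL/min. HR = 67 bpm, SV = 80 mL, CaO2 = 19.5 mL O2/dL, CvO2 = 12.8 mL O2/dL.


CO = HR*SV = 67*80/1000 = 5.36 L/min
a-v O2 diff = 19.5 - 12.8 = 6.7 mL/dL
VO2 = CO * (CaO2-CvO2) * 10 dL/L
VO2 = 5.36 * 6.7 * 10
VO2 = 359.1 mL/min


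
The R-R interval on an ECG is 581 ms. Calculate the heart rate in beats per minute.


HR = 60 / RR_interval(s)
RR = 581 ms = 0.581 s
HR = 60 / 0.581 = 103.3 bpm


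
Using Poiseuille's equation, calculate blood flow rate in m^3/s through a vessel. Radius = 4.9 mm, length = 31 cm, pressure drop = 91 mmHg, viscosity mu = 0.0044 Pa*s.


Q = pi*r^4*dP / (8*mu*L)
r = 0.0049 m, L = 0.31 m
dP = 91 mmHg = 12132.302 Pa
Q = 0.002014 m^3/s


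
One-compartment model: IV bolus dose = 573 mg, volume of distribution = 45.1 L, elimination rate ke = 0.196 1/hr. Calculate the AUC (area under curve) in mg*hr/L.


C0 = Dose/Vd = 573/45.1 = 12.7051 mg/L
AUC = C0/ke = 12.7051/0.196
AUC = 64.82 mg*hr/L


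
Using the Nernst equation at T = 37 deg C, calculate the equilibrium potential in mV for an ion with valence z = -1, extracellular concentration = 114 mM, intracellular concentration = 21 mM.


E = (RT/(zF)) * ln(C_out/C_in)
T = 37 + 273.15 = 310.15 K
E = (8.314 * 310.15 / (-1 * 96485)) * ln(114/21)
E = -45.21 mV


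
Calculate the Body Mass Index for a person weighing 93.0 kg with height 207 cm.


BMI = weight / height^2
height = 207 cm = 2.07 m
BMI = 93.0 / 2.07^2
BMI = 21.7 kg/m^2


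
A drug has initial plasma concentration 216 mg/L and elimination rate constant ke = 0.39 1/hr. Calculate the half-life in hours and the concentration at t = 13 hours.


t_half = ln(2) / ke = 0.693147 / 0.39 = 1.777 hr
C(t) = C0 * exp(-ke*t) = 216 * exp(-0.39*13)
C(13) = 1.357 mg/L


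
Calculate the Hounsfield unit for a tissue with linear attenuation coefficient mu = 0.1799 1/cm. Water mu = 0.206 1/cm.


HU = ((mu_tissue - mu_water) / mu_water) * 1000
HU = ((0.1799 - 0.206) / 0.206) * 1000
HU = -126.7


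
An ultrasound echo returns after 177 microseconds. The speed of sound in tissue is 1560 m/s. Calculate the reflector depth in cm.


depth = c * t / 2
t = 177 us = 1.7700e-04 s
depth = 1560 * 1.7700e-04 / 2
depth = 0.13806 m = 13.806 cm


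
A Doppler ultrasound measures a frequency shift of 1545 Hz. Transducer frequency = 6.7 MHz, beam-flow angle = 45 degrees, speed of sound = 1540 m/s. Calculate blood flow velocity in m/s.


v = fd * c / (2 * f0 * cos(theta))
v = 1545 * 1540 / (2 * 6.7000e+06 * cos(45))
v = 0.2511 m/s


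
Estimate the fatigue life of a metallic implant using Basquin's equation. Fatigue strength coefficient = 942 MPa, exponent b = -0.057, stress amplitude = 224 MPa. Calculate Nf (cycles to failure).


sigma_a = sigma_f' * (2Nf)^b
2Nf = (sigma_a/sigma_f')^(1/b)
2Nf = (224/942)^(1/-0.057)
2Nf = 8.7884089e+10
Nf = 4.3942e+10


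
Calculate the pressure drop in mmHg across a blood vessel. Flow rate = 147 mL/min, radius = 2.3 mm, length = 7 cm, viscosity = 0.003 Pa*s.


dP = 8*mu*L*Q / (pi*r^4)
Q = 147 mL/min = 2.45e-06 m^3/s
dP = 46.8181 Pa = 46.8181 / 133.322 mmHg = 0.3512 mmHg


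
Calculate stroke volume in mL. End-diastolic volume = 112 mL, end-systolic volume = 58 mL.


SV = EDV - ESV
SV = 112 - 58
SV = 54 mL


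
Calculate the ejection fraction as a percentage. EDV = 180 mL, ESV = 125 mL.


SV = EDV - ESV = 180 - 125 = 55 mL
EF = SV/EDV * 100 = 55/180 * 100
EF = 30.56%


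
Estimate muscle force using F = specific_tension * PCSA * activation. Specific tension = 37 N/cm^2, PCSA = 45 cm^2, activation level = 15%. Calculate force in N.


F = sigma * PCSA * activation
F = 37 * 45 * 0.15
F = 249.8 N


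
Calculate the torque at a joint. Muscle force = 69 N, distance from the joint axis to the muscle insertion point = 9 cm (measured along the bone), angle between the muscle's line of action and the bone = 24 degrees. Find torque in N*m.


Torque = F * d * sin(theta)   (moment arm = d*sin(theta))
d = 9 cm = 0.09 m
Torque = 69 * 0.09 * sin(24)
Torque = 2.526 N*m


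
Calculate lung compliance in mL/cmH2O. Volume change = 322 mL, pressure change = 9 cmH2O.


C = dV / dP
C = 322 / 9
C = 35.78 mL/cmH2O


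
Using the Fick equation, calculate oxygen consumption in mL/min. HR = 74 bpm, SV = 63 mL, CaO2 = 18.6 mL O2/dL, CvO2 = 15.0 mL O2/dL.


CO = HR*SV = 74*63/1000 = 4.662 L/min
a-v O2 diff = 18.6 - 15.0 = 3.6 mL/dL
VO2 = CO * (CaO2-CvO2) * 10 dL/L
VO2 = 4.662 * 3.6 * 10
VO2 = 167.8 mL/min


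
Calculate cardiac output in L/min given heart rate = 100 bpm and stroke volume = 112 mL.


CO = HR * SV
CO = 100 * 112 / 1000
CO = 11.2 L/min


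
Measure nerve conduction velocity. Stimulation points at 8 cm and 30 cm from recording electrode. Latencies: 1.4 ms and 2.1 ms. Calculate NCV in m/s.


Distance = (30 - 8) / 100 = 0.22 m
dt = (2.1 - 1.4) / 1000 = 7.0000e-04 s
NCV = dist / dt = 314.3 m/s


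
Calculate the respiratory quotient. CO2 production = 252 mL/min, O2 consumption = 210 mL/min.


RQ = VCO2 / VO2
RQ = 252 / 210
RQ = 1.2


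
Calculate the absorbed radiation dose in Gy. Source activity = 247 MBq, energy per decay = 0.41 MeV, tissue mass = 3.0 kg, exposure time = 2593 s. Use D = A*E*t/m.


A = 247 MBq = 2.4700e+08 Bq
E = 0.41 MeV = 6.5682e-14 J
D = A*E*t/m = 2.4700e+08*6.5682e-14*2593/3.0
D = 0.01402 Gy


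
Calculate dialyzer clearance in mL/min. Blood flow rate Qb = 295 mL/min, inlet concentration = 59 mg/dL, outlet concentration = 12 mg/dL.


K = Qb * (Cb_in - Cb_out) / Cb_in
K = 295 * (59 - 12) / 59
K = 235 mL/min


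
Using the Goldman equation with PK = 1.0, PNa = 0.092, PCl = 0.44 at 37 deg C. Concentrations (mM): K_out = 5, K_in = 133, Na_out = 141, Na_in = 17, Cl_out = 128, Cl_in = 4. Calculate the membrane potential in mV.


Vm = (RT/F)*ln((PK*Ko + PNa*Nao + PCl*Cli)/(PK*Ki + PNa*Nai + PCl*Clo))
Numer = 19.732, Denom = 190.884
Vm = -60.65 mV


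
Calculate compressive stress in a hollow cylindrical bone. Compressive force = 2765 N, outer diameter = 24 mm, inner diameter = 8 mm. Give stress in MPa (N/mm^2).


A = pi*(r_o^2 - r_i^2)
r_o = 12 mm, r_i = 4 mm
A = 402.124 mm^2
sigma = F/A = 2765 / 402.124
sigma = 6.876 MPa


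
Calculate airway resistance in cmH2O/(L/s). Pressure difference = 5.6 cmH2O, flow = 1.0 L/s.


R = dP / flow
R = 5.6 / 1.0
R = 5.6 cmH2O/(L/s)


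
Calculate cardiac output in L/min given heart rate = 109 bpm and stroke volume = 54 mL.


CO = HR * SV
CO = 109 * 54 / 1000
CO = 5.886 L/min


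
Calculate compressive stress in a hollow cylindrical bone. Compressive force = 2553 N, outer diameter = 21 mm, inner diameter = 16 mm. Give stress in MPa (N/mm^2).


A = pi*(r_o^2 - r_i^2)
r_o = 10.5 mm, r_i = 8 mm
A = 145.299 mm^2
sigma = F/A = 2553 / 145.299
sigma = 17.57 MPa


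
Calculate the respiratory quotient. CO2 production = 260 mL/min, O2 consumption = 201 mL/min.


RQ = VCO2 / VO2
RQ = 260 / 201
RQ = 1.294


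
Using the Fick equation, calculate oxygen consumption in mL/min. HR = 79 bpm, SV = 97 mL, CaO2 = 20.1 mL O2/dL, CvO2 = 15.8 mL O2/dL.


CO = HR*SV = 79*97/1000 = 7.663 L/min
a-v O2 diff = 20.1 - 15.8 = 4.3 mL/dL
VO2 = CO * (CaO2-CvO2) * 10 dL/L
VO2 = 7.663 * 4.3 * 10
VO2 = 329.5 mL/min


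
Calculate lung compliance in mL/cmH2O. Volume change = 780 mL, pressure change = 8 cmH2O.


C = dV / dP
C = 780 / 8
C = 97.5 mL/cmH2O


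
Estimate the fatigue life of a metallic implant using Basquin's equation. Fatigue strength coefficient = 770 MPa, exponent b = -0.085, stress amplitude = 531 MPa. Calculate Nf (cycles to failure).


sigma_a = sigma_f' * (2Nf)^b
2Nf = (sigma_a/sigma_f')^(1/b)
2Nf = (531/770)^(1/-0.085)
2Nf = 79.209792
Nf = 39.6


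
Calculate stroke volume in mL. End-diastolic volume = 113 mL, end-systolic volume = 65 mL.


SV = EDV - ESV
SV = 113 - 65
SV = 48 mL


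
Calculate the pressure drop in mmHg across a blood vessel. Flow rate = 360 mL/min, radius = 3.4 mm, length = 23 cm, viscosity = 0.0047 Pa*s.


dP = 8*mu*L*Q / (pi*r^4)
Q = 360 mL/min = 6e-06 m^3/s
dP = 123.595 Pa = 123.595 / 133.322 mmHg = 0.927 mmHg


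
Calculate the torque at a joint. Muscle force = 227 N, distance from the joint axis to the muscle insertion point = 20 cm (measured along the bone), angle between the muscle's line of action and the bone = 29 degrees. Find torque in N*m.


Torque = F * d * sin(theta)   (moment arm = d*sin(theta))
d = 20 cm = 0.2 m
Torque = 227 * 0.2 * sin(29)
Torque = 22.01 N*m


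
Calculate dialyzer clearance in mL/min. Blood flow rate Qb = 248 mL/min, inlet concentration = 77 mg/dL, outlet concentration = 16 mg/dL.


K = Qb * (Cb_in - Cb_out) / Cb_in
K = 248 * (77 - 16) / 77
K = 196.5 mL/min


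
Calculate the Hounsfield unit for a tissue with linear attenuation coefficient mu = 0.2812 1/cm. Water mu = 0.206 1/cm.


HU = ((mu_tissue - mu_water) / mu_water) * 1000
HU = ((0.2812 - 0.206) / 0.206) * 1000
HU = 365


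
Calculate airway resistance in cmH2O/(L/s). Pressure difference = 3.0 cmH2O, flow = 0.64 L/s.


R = dP / flow
R = 3.0 / 0.64
R = 4.688 cmH2O/(L/s)


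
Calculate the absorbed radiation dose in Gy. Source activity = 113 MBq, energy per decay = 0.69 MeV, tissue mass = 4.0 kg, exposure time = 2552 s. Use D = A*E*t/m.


A = 113 MBq = 1.1300e+08 Bq
E = 0.69 MeV = 1.10538e-13 J
D = A*E*t/m = 1.1300e+08*1.10538e-13*2552/4.0
D = 0.007969 Gy


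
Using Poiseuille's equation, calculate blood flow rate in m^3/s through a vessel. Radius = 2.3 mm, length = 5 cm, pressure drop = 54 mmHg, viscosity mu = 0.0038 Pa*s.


Q = pi*r^4*dP / (8*mu*L)
r = 0.0023 m, L = 0.05 m
dP = 54 mmHg = 7199.388 Pa
Q = 4.1640e-04 m^3/s


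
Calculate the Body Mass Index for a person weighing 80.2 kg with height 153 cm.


BMI = weight / height^2
height = 153 cm = 1.53 m
BMI = 80.2 / 1.53^2
BMI = 34.26 kg/m^2


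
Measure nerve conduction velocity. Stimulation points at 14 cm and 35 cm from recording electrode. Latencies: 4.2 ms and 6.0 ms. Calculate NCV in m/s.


Distance = (35 - 14) / 100 = 0.21 m
dt = (6.0 - 4.2) / 1000 = 0.0018 s
NCV = dist / dt = 116.7 m/s


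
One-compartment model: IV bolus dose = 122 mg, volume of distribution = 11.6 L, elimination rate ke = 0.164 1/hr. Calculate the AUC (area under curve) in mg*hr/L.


C0 = Dose/Vd = 122/11.6 = 10.5172 mg/L
AUC = C0/ke = 10.5172/0.164
AUC = 64.13 mg*hr/L


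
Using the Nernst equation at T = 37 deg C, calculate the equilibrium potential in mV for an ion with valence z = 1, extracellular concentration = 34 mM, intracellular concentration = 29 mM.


E = (RT/(zF)) * ln(C_out/C_in)
T = 37 + 273.15 = 310.15 K
E = (8.314 * 310.15 / (1 * 96485)) * ln(34/29)
E = 4.251 mV


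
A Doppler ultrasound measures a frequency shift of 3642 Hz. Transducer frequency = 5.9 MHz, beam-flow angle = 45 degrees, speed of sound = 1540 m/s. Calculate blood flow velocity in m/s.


v = fd * c / (2 * f0 * cos(theta))
v = 3642 * 1540 / (2 * 5.9000e+06 * cos(45))
v = 0.6722 m/s


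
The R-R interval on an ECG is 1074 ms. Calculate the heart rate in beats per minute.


HR = 60 / RR_interval(s)
RR = 1074 ms = 1.074 s
HR = 60 / 1.074 = 55.87 bpm


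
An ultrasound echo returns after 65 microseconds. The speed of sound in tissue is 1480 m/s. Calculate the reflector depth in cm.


depth = c * t / 2
t = 65 us = 6.5000e-05 s
depth = 1480 * 6.5000e-05 / 2
depth = 0.0481 m = 4.81 cm


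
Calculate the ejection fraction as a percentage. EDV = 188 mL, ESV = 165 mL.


SV = EDV - ESV = 188 - 165 = 23 mL
EF = SV/EDV * 100 = 23/188 * 100
EF = 12.23%


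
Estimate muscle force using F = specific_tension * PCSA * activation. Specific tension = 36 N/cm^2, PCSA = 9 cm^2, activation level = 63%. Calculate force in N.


F = sigma * PCSA * activation
F = 36 * 9 * 0.63
F = 204.1 N


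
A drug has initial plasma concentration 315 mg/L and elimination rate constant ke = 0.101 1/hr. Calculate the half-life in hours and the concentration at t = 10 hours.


t_half = ln(2) / ke = 0.693147 / 0.101 = 6.863 hr
C(t) = C0 * exp(-ke*t) = 315 * exp(-0.101*10)
C(10) = 114.7 mg/L


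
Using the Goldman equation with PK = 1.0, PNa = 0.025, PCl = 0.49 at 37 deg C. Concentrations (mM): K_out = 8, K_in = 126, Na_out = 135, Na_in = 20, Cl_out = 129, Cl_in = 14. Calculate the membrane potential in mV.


Vm = (RT/F)*ln((PK*Ko + PNa*Nao + PCl*Cli)/(PK*Ki + PNa*Nai + PCl*Clo))
Numer = 18.235, Denom = 189.71
Vm = -62.59 mV


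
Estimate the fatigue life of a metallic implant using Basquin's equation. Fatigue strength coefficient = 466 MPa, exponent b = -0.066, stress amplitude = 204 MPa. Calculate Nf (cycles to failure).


sigma_a = sigma_f' * (2Nf)^b
2Nf = (sigma_a/sigma_f')^(1/b)
2Nf = (204/466)^(1/-0.066)
2Nf = 272705.04
Nf = 1.364e+05


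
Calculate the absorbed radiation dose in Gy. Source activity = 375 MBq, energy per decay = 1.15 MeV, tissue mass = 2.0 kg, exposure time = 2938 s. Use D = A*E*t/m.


A = 375 MBq = 3.7500e+08 Bq
E = 1.15 MeV = 1.8423e-13 J
D = A*E*t/m = 3.7500e+08*1.8423e-13*2938/2.0
D = 0.1015 Gy


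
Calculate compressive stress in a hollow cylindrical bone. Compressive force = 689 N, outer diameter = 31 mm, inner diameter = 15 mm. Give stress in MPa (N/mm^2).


A = pi*(r_o^2 - r_i^2)
r_o = 15.5 mm, r_i = 7.5 mm
A = 578.053 mm^2
sigma = F/A = 689 / 578.053
sigma = 1.192 MPa


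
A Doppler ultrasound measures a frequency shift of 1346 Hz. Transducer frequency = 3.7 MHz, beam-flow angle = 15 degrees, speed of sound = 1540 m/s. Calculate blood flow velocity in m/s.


v = fd * c / (2 * f0 * cos(theta))
v = 1346 * 1540 / (2 * 3.7000e+06 * cos(15))
v = 0.29 m/s


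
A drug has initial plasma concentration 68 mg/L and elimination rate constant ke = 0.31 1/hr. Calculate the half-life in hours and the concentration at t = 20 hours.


t_half = ln(2) / ke = 0.693147 / 0.31 = 2.236 hr
C(t) = C0 * exp(-ke*t) = 68 * exp(-0.31*20)
C(20) = 0.138 mg/L


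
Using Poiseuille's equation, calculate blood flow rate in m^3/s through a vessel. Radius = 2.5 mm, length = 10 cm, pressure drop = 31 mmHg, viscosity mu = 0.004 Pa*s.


Q = pi*r^4*dP / (8*mu*L)
r = 0.0025 m, L = 0.1 m
dP = 31 mmHg = 4132.982 Pa
Q = 1.5850e-04 m^3/s


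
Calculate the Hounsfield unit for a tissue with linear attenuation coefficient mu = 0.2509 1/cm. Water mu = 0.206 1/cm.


HU = ((mu_tissue - mu_water) / mu_water) * 1000
HU = ((0.2509 - 0.206) / 0.206) * 1000
HU = 218


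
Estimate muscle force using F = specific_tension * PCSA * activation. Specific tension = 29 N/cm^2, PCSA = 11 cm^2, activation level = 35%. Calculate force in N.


F = sigma * PCSA * activation
F = 29 * 11 * 0.35
F = 111.6 N


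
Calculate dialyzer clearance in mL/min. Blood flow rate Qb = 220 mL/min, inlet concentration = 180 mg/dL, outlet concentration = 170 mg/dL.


K = Qb * (Cb_in - Cb_out) / Cb_in
K = 220 * (180 - 170) / 180
K = 12.22 mL/min


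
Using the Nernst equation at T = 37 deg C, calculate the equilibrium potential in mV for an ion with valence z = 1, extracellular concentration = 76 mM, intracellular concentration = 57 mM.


E = (RT/(zF)) * ln(C_out/C_in)
T = 37 + 273.15 = 310.15 K
E = (8.314 * 310.15 / (1 * 96485)) * ln(76/57)
E = 7.688 mV


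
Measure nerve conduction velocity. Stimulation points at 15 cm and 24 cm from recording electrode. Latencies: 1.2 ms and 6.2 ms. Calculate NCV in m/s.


Distance = (24 - 15) / 100 = 0.09 m
dt = (6.2 - 1.2) / 1000 = 0.005 s
NCV = dist / dt = 18 m/s


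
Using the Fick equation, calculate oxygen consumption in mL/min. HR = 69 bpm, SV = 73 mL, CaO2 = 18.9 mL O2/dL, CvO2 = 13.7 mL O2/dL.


CO = HR*SV = 69*73/1000 = 5.037 L/min
a-v O2 diff = 18.9 - 13.7 = 5.2 mL/dL
VO2 = CO * (CaO2-CvO2) * 10 dL/L
VO2 = 5.037 * 5.2 * 10
VO2 = 261.9 mL/min


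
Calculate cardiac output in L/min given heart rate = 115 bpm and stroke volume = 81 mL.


CO = HR * SV
CO = 115 * 81 / 1000
CO = 9.315 L/min


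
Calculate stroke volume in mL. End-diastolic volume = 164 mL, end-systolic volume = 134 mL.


SV = EDV - ESV
SV = 164 - 134
SV = 30 mL


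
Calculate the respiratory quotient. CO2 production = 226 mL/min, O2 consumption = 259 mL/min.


RQ = VCO2 / VO2
RQ = 226 / 259
RQ = 0.8726


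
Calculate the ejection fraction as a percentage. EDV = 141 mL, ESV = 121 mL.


SV = EDV - ESV = 141 - 121 = 20 mL
EF = SV/EDV * 100 = 20/141 * 100
EF = 14.18%


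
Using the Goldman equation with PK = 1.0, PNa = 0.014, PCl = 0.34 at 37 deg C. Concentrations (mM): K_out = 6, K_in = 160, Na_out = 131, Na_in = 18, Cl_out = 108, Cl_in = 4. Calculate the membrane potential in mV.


Vm = (RT/F)*ln((PK*Ko + PNa*Nao + PCl*Cli)/(PK*Ki + PNa*Nai + PCl*Clo))
Numer = 9.194, Denom = 196.972
Vm = -81.9 mV


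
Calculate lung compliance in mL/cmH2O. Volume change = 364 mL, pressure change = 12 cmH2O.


C = dV / dP
C = 364 / 12
C = 30.33 mL/cmH2O


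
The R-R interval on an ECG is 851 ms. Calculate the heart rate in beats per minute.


HR = 60 / RR_interval(s)
RR = 851 ms = 0.851 s
HR = 60 / 0.851 = 70.51 bpm


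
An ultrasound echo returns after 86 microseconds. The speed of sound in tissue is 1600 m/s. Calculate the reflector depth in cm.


depth = c * t / 2
t = 86 us = 8.6000e-05 s
depth = 1600 * 8.6000e-05 / 2
depth = 0.0688 m = 6.88 cm


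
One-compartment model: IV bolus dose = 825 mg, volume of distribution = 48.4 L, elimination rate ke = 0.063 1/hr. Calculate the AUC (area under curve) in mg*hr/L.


C0 = Dose/Vd = 825/48.4 = 17.0455 mg/L
AUC = C0/ke = 17.0455/0.063
AUC = 270.6 mg*hr/L


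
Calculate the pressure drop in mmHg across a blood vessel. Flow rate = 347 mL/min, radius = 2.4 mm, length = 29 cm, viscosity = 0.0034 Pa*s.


dP = 8*mu*L*Q / (pi*r^4)
Q = 347 mL/min = 5.78333e-06 m^3/s
dP = 437.673 Pa = 437.673 / 133.322 mmHg = 3.283 mmHg


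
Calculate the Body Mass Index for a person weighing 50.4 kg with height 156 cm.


BMI = weight / height^2
height = 156 cm = 1.56 m
BMI = 50.4 / 1.56^2
BMI = 20.71 kg/m^2


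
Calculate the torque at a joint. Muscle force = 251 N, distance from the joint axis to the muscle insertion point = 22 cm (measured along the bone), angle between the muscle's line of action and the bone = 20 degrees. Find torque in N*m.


Torque = F * d * sin(theta)   (moment arm = d*sin(theta))
d = 22 cm = 0.22 m
Torque = 251 * 0.22 * sin(20)
Torque = 18.89 N*m


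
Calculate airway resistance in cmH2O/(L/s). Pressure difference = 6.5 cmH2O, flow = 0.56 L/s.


R = dP / flow
R = 6.5 / 0.56
R = 11.61 cmH2O/(L/s)


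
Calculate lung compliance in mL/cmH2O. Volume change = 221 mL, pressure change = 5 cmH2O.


C = dV / dP
C = 221 / 5
C = 44.2 mL/cmH2O


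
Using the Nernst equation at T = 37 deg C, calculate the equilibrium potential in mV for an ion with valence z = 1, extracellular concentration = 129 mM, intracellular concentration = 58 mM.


E = (RT/(zF)) * ln(C_out/C_in)
T = 37 + 273.15 = 310.15 K
E = (8.314 * 310.15 / (1 * 96485)) * ln(129/58)
E = 21.36 mV


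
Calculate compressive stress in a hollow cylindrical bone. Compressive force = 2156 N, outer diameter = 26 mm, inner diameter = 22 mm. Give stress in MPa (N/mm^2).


A = pi*(r_o^2 - r_i^2)
r_o = 13 mm, r_i = 11 mm
A = 150.796 mm^2
sigma = F/A = 2156 / 150.796
sigma = 14.3 MPa


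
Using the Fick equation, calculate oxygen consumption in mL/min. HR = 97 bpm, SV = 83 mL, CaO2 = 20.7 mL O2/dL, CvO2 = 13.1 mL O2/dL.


CO = HR*SV = 97*83/1000 = 8.051 L/min
a-v O2 diff = 20.7 - 13.1 = 7.6 mL/dL
VO2 = CO * (CaO2-CvO2) * 10 dL/L
VO2 = 8.051 * 7.6 * 10
VO2 = 611.9 mL/min


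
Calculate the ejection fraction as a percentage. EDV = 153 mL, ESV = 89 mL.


SV = EDV - ESV = 153 - 89 = 64 mL
EF = SV/EDV * 100 = 64/153 * 100
EF = 41.83%


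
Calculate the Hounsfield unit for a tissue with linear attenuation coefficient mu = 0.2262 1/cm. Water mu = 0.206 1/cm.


HU = ((mu_tissue - mu_water) / mu_water) * 1000
HU = ((0.2262 - 0.206) / 0.206) * 1000
HU = 98.06


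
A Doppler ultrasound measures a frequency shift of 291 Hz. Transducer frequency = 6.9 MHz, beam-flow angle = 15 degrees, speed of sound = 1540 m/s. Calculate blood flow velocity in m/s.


v = fd * c / (2 * f0 * cos(theta))
v = 291 * 1540 / (2 * 6.9000e+06 * cos(15))
v = 0.03362 m/s


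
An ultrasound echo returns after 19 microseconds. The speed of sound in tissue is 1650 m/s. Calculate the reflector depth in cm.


depth = c * t / 2
t = 19 us = 1.9000e-05 s
depth = 1650 * 1.9000e-05 / 2
depth = 0.015675 m = 1.5675 cm


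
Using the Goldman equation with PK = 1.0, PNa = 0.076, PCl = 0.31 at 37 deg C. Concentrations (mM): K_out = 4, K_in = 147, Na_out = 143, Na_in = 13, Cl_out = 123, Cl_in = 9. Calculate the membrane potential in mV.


Vm = (RT/F)*ln((PK*Ko + PNa*Nao + PCl*Cli)/(PK*Ki + PNa*Nai + PCl*Clo))
Numer = 17.658, Denom = 186.118
Vm = -62.94 mV


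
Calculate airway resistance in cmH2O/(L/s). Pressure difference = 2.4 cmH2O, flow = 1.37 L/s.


R = dP / flow
R = 2.4 / 1.37
R = 1.752 cmH2O/(L/s)


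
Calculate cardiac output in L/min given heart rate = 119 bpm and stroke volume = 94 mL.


CO = HR * SV
CO = 119 * 94 / 1000
CO = 11.19 L/min


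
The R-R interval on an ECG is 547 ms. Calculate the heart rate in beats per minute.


HR = 60 / RR_interval(s)
RR = 547 ms = 0.547 s
HR = 60 / 0.547 = 109.7 bpm


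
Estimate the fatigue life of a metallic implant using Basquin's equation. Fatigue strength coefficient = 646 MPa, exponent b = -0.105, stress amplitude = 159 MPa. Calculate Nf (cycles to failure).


sigma_a = sigma_f' * (2Nf)^b
2Nf = (sigma_a/sigma_f')^(1/b)
2Nf = (159/646)^(1/-0.105)
2Nf = 628683.87
Nf = 3.143e+05


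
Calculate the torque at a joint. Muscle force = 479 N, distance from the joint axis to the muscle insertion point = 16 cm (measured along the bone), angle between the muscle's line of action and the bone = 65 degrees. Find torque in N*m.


Torque = F * d * sin(theta)   (moment arm = d*sin(theta))
d = 16 cm = 0.16 m
Torque = 479 * 0.16 * sin(65)
Torque = 69.46 N*m


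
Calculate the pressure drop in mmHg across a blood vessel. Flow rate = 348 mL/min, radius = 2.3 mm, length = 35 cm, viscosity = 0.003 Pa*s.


dP = 8*mu*L*Q / (pi*r^4)
Q = 348 mL/min = 5.8e-06 m^3/s
dP = 554.174 Pa = 554.174 / 133.322 mmHg = 4.157 mmHg


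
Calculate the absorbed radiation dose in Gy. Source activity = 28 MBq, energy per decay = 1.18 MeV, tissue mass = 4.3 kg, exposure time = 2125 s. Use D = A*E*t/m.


A = 28 MBq = 2.8000e+07 Bq
E = 1.18 MeV = 1.89036e-13 J
D = A*E*t/m = 2.8000e+07*1.89036e-13*2125/4.3
D = 0.002616 Gy


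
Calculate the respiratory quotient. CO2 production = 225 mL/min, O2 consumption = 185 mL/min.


RQ = VCO2 / VO2
RQ = 225 / 185
RQ = 1.216


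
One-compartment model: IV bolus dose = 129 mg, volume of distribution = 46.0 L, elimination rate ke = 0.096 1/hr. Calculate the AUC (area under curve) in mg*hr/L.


C0 = Dose/Vd = 129/46.0 = 2.80435 mg/L
AUC = C0/ke = 2.80435/0.096
AUC = 29.21 mg*hr/L


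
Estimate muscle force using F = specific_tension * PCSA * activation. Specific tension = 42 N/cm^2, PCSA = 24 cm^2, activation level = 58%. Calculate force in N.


F = sigma * PCSA * activation
F = 42 * 24 * 0.58
F = 584.6 N


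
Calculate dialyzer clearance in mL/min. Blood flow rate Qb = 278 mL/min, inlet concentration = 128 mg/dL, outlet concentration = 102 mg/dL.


K = Qb * (Cb_in - Cb_out) / Cb_in
K = 278 * (128 - 102) / 128
K = 56.47 mL/min


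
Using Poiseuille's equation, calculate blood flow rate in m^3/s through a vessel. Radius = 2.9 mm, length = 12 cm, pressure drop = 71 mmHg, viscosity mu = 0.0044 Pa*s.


Q = pi*r^4*dP / (8*mu*L)
r = 0.0029 m, L = 0.12 m
dP = 71 mmHg = 9465.862 Pa
Q = 4.9794e-04 m^3/s


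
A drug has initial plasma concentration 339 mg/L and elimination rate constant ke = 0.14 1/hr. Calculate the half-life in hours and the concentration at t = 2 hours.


t_half = ln(2) / ke = 0.693147 / 0.14 = 4.951 hr
C(t) = C0 * exp(-ke*t) = 339 * exp(-0.14*2)
C(2) = 256.2 mg/L


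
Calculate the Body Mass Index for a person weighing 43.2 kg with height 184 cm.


BMI = weight / height^2
height = 184 cm = 1.84 m
BMI = 43.2 / 1.84^2
BMI = 12.76 kg/m^2


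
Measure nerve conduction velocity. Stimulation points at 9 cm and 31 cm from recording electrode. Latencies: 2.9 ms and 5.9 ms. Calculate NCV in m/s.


Distance = (31 - 9) / 100 = 0.22 m
dt = (5.9 - 2.9) / 1000 = 0.003 s
NCV = dist / dt = 73.33 m/s


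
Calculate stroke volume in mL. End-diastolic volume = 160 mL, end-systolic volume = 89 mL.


SV = EDV - ESV
SV = 160 - 89
SV = 71 mL


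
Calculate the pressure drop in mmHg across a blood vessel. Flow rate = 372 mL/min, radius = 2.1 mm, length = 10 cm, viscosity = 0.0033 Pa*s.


dP = 8*mu*L*Q / (pi*r^4)
Q = 372 mL/min = 6.2e-06 m^3/s
dP = 267.897 Pa = 267.897 / 133.322 mmHg = 2.009 mmHg


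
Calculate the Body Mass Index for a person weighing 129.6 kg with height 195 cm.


BMI = weight / height^2
height = 195 cm = 1.95 m
BMI = 129.6 / 1.95^2
BMI = 34.08 kg/m^2


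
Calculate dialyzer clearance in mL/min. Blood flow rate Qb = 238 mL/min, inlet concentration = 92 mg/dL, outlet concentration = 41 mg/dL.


K = Qb * (Cb_in - Cb_out) / Cb_in
K = 238 * (92 - 41) / 92
K = 131.9 mL/min


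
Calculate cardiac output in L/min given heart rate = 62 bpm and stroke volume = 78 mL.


CO = HR * SV
CO = 62 * 78 / 1000
CO = 4.836 L/min


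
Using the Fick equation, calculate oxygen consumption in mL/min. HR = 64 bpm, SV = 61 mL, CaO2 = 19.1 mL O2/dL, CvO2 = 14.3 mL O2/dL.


CO = HR*SV = 64*61/1000 = 3.904 L/min
a-v O2 diff = 19.1 - 14.3 = 4.8 mL/dL
VO2 = CO * (CaO2-CvO2) * 10 dL/L
VO2 = 3.904 * 4.8 * 10
VO2 = 187.4 mL/min


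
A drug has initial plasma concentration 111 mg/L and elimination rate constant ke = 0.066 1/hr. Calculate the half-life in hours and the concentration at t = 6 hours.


t_half = ln(2) / ke = 0.693147 / 0.066 = 10.5 hr
C(t) = C0 * exp(-ke*t) = 111 * exp(-0.066*6)
C(6) = 74.7 mg/L


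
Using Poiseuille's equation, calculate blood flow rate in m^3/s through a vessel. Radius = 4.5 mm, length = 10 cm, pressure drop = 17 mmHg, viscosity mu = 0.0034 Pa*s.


Q = pi*r^4*dP / (8*mu*L)
r = 0.0045 m, L = 0.1 m
dP = 17 mmHg = 2266.474 Pa
Q = 0.001073 m^3/s


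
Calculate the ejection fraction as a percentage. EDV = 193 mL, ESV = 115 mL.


SV = EDV - ESV = 193 - 115 = 78 mL
EF = SV/EDV * 100 = 78/193 * 100
EF = 40.41%


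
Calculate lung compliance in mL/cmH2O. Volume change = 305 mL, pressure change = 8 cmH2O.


C = dV / dP
C = 305 / 8
C = 38.12 mL/cmH2O


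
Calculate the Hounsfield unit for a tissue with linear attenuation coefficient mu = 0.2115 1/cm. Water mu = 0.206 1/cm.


HU = ((mu_tissue - mu_water) / mu_water) * 1000
HU = ((0.2115 - 0.206) / 0.206) * 1000
HU = 26.7


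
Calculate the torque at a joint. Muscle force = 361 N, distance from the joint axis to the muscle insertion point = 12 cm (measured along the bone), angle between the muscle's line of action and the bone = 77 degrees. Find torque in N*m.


Torque = F * d * sin(theta)   (moment arm = d*sin(theta))
d = 12 cm = 0.12 m
Torque = 361 * 0.12 * sin(77)
Torque = 42.21 N*m


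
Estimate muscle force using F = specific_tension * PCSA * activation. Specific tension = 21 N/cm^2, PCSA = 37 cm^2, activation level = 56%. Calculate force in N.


F = sigma * PCSA * activation
F = 21 * 37 * 0.56
F = 435.1 N


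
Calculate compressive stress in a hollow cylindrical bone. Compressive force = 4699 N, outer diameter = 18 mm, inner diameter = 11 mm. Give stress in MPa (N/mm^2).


A = pi*(r_o^2 - r_i^2)
r_o = 9 mm, r_i = 5.5 mm
A = 159.436 mm^2
sigma = F/A = 4699 / 159.436
sigma = 29.47 MPa


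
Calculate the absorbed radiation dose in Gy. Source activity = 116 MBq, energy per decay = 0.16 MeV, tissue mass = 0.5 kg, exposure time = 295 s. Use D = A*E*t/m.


A = 116 MBq = 1.1600e+08 Bq
E = 0.16 MeV = 2.5632e-14 J
D = A*E*t/m = 1.1600e+08*2.5632e-14*295/0.5
D = 0.001754 Gy


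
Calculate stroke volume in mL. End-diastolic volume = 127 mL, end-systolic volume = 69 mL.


SV = EDV - ESV
SV = 127 - 69
SV = 58 mL


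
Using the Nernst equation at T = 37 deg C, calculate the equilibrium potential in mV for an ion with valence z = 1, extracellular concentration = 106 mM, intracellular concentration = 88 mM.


E = (RT/(zF)) * ln(C_out/C_in)
T = 37 + 273.15 = 310.15 K
E = (8.314 * 310.15 / (1 * 96485)) * ln(106/88)
E = 4.974 mV


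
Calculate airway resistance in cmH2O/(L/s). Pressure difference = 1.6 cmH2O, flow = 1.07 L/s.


R = dP / flow
R = 1.6 / 1.07
R = 1.495 cmH2O/(L/s)


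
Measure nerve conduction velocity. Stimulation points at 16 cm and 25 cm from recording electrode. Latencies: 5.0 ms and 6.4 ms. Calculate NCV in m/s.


Distance = (25 - 16) / 100 = 0.09 m
dt = (6.4 - 5.0) / 1000 = 0.0014 s
NCV = dist / dt = 64.29 m/s


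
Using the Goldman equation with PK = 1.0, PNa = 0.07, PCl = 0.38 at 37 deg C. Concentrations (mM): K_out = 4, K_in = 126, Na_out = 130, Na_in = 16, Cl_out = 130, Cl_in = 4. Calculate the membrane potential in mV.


Vm = (RT/F)*ln((PK*Ko + PNa*Nao + PCl*Cli)/(PK*Ki + PNa*Nai + PCl*Clo))
Numer = 14.62, Denom = 176.52
Vm = -66.57 mV


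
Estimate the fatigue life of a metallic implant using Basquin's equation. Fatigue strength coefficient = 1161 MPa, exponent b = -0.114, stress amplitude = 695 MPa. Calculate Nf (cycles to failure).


sigma_a = sigma_f' * (2Nf)^b
2Nf = (sigma_a/sigma_f')^(1/b)
2Nf = (695/1161)^(1/-0.114)
2Nf = 90.115996
Nf = 45.06


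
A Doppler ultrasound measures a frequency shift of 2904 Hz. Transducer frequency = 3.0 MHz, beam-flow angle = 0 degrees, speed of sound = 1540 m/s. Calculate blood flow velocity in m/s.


v = fd * c / (2 * f0 * cos(theta))
v = 2904 * 1540 / (2 * 3.0000e+06 * cos(0))
v = 0.7454 m/s


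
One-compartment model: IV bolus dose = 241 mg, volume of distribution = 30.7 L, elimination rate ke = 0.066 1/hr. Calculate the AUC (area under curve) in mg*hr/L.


C0 = Dose/Vd = 241/30.7 = 7.85016 mg/L
AUC = C0/ke = 7.85016/0.066
AUC = 118.9 mg*hr/L


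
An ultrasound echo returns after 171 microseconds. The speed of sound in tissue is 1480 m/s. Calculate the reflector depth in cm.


depth = c * t / 2
t = 171 us = 1.7100e-04 s
depth = 1480 * 1.7100e-04 / 2
depth = 0.12654 m = 12.654 cm


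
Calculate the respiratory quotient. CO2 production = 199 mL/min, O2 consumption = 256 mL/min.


RQ = VCO2 / VO2
RQ = 199 / 256
RQ = 0.7773


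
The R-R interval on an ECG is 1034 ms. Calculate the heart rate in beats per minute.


HR = 60 / RR_interval(s)
RR = 1034 ms = 1.034 s
HR = 60 / 1.034 = 58.03 bpm


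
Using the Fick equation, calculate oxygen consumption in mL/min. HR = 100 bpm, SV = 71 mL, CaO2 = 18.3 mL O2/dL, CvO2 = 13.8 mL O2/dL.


CO = HR*SV = 100*71/1000 = 7.1 L/min
a-v O2 diff = 18.3 - 13.8 = 4.5 mL/dL
VO2 = CO * (CaO2-CvO2) * 10 dL/L
VO2 = 7.1 * 4.5 * 10
VO2 = 319.5 mL/min


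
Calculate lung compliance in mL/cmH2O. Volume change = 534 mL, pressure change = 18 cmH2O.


C = dV / dP
C = 534 / 18
C = 29.67 mL/cmH2O


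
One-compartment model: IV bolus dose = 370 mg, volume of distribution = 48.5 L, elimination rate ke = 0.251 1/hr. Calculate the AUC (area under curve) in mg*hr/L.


C0 = Dose/Vd = 370/48.5 = 7.62887 mg/L
AUC = C0/ke = 7.62887/0.251
AUC = 30.39 mg*hr/L


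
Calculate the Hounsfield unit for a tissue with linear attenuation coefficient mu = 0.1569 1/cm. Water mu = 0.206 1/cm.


HU = ((mu_tissue - mu_water) / mu_water) * 1000
HU = ((0.1569 - 0.206) / 0.206) * 1000
HU = -238.3


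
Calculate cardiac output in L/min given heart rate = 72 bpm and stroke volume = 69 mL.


CO = HR * SV
CO = 72 * 69 / 1000
CO = 4.968 L/min


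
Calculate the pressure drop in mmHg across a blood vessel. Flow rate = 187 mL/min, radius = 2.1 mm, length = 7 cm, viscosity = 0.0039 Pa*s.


dP = 8*mu*L*Q / (pi*r^4)
Q = 187 mL/min = 3.11667e-06 m^3/s
dP = 111.408 Pa = 111.408 / 133.322 mmHg = 0.8356 mmHg


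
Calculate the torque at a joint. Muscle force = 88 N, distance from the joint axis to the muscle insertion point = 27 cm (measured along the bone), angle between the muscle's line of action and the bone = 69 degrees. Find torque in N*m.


Torque = F * d * sin(theta)   (moment arm = d*sin(theta))
d = 27 cm = 0.27 m
Torque = 88 * 0.27 * sin(69)
Torque = 22.18 N*m


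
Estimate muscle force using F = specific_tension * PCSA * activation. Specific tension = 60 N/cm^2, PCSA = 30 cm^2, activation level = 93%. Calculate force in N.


F = sigma * PCSA * activation
F = 60 * 30 * 0.93
F = 1674 N


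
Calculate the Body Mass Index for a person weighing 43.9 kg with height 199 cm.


BMI = weight / height^2
height = 199 cm = 1.99 m
BMI = 43.9 / 1.99^2
BMI = 11.09 kg/m^2


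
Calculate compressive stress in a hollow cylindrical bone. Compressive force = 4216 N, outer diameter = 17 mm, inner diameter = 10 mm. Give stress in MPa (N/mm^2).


A = pi*(r_o^2 - r_i^2)
r_o = 8.5 mm, r_i = 5 mm
A = 148.44 mm^2
sigma = F/A = 4216 / 148.44
sigma = 28.4 MPa


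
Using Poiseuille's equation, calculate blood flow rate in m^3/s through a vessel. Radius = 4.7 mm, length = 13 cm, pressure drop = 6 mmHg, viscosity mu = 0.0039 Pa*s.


Q = pi*r^4*dP / (8*mu*L)
r = 0.0047 m, L = 0.13 m
dP = 6 mmHg = 799.932 Pa
Q = 3.0234e-04 m^3/s
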